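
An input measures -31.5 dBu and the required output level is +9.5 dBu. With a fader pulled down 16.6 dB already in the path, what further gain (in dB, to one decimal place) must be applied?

57.6 dB

The required make-up gain is the shortfall in the dB sum.
G = +9.5 − (-31.5) + 16.6 = 57.6 dB.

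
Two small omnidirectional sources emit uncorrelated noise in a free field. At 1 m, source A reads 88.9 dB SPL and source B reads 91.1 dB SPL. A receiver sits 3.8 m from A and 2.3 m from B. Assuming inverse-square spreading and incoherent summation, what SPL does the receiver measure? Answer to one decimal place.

At the listener: L_A = 88.9 − 20·log₁₀(3.8) = 77.30 dB; L_B = 91.1 − 20·log₁₀(2.3) = 83.87 dB.
Combined: 10·log₁₀(10^(77.30/10)+10^(83.87/10)) = 84.7 dB SPL.

84.7 dB SPL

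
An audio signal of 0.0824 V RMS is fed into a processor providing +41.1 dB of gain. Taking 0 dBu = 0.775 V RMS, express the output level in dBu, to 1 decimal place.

+21.6 dBu

Input level: 20·log₁₀(0.0824/0.775) = -19.47 dBu.
Output: -19.47 + 41.1 = +21.6 dBu.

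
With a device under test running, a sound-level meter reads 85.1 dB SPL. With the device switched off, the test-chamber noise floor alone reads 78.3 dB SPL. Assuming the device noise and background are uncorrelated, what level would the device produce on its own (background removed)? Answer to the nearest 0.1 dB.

Background correction is a power subtraction:
L_src = 10·log₁₀(10^(85.1/10) − 10^(78.3/10)) = 10·log₁₀(256000000) = 84.1 dB SPL.

84.1 dB SPL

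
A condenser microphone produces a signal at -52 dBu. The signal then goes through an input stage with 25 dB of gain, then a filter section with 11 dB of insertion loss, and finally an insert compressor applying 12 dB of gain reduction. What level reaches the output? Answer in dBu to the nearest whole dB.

In dB, series stages simply add:
-52 + 25 − 11 − 12 = -50 dBu.

-50 dBu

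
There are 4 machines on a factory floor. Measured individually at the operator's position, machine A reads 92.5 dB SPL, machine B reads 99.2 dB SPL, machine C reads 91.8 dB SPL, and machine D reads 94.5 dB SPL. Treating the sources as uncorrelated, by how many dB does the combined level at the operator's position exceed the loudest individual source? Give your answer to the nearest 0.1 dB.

Incoherent sources sum as intensities:
L_total = 10·log₁₀(10^(92.5/10) + 10^(99.2/10) + 10^(91.8/10) + 10^(94.5/10)) = 101.59 dB SPL.
Excess over the loudest (99.2 dB): 101.59 − 99.2 = 2.4 dB.

2.4 dB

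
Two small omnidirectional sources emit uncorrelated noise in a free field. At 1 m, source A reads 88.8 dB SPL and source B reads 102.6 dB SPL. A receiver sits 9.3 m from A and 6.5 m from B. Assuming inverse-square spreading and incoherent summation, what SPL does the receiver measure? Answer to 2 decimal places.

86.43 dB SPL

At the listener: L_A = 88.8 − 20·log₁₀(9.3) = 69.430 dB; L_B = 102.6 − 20·log₁₀(6.5) = 86.342 dB.
Combined: 10·log₁₀(10^(69.430/10)+10^(86.342/10)) = 86.43 dB SPL.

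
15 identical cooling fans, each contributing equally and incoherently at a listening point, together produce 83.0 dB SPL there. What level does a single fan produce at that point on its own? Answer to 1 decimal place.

71.2 dB SPL

15 equal incoherent sources add 10·log₁₀(15) = 11.76 dB over one source.
L_one = 83.0 − 11.76 = 71.2 dB SPL.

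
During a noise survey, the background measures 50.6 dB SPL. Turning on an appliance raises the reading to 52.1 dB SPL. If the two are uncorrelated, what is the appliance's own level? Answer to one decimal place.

Subtract intensities: L_src = 10·log₁₀(10^(L_total/10) − 10^(L_bg/10)).
L_src = 10·log₁₀(10^(52.1/10) − 10^(50.6/10)) = 10·log₁₀(47370) = 46.8 dB SPL.

46.8 dB SPL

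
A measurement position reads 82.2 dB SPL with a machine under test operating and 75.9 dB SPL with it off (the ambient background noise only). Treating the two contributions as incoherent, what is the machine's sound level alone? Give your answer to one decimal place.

Subtract intensities: L_src = 10·log₁₀(10^(L_total/10) − 10^(L_bg/10)).
L_src = 10·log₁₀(10^(82.2/10) − 10^(75.9/10)) = 10·log₁₀(127100000) = 81.0 dB SPL.

81.0 dB SPL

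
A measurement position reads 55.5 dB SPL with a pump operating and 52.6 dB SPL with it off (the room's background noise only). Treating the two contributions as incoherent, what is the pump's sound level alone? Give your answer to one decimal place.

52.4 dB SPL

Subtract intensities: L_src = 10·log₁₀(10^(L_total/10) − 10^(L_bg/10)).
L_src = 10·log₁₀(10^(55.5/10) − 10^(52.6/10)) = 10·log₁₀(172800) = 52.4 dB SPL.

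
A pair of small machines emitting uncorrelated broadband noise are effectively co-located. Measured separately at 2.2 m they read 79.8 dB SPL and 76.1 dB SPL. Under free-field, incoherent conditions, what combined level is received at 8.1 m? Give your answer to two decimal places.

70.02 dB SPL

Combined at 2.2 m: 10·log₁₀(10^(79.8/10)+10^(76.1/10)) = 81.343 dB SPL.
Then apply −20·log₁₀(8.1/2.2) = -11.321 dB → 70.02 dB SPL.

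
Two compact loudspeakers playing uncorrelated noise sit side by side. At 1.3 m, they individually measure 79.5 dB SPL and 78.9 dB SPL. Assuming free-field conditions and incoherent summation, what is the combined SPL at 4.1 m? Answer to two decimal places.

Combined at 1.3 m: 10·log₁₀(10^(79.5/10)+10^(78.9/10)) = 82.221 dB SPL.
Then apply −20·log₁₀(4.1/1.3) = -9.977 dB → 72.24 dB SPL.

72.24 dB SPL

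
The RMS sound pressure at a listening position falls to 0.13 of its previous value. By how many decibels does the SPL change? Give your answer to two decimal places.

SPL change from a pressure ratio uses the 20·log₁₀ form:
20·log₁₀(0.13) = -17.72 dB.

-17.72 dB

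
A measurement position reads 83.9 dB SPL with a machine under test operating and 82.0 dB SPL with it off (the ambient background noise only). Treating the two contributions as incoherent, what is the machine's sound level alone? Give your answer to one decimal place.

Background correction is a power subtraction:
L_src = 10·log₁₀(10^(83.9/10) − 10^(82.0/10)) = 10·log₁₀(86980000) = 79.4 dB SPL.

79.4 dB SPL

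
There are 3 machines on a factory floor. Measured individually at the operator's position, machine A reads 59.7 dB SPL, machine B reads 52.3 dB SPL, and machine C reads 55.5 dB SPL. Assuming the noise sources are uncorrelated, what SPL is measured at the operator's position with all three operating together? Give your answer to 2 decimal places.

61.64 dB SPL

Uncorrelated sources add in intensity (power), not in dB.
L_total = 10·log₁₀(10^(59.7/10) + 10^(52.3/10) + 10^(55.5/10)) = 10·log₁₀(1458000) = 61.64 dB SPL.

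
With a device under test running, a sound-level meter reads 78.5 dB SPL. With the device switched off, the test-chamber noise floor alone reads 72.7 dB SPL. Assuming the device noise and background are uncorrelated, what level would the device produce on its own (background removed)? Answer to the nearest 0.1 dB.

Subtract intensities: L_src = 10·log₁₀(10^(L_total/10) − 10^(L_bg/10)).
L_src = 10·log₁₀(10^(78.5/10) − 10^(72.7/10)) = 10·log₁₀(52170000) = 77.2 dB SPL.

77.2 dB SPL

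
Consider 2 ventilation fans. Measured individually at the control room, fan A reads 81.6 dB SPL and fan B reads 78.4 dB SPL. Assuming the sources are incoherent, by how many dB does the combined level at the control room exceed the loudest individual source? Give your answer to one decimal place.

1.7 dB

Uncorrelated sources add in intensity (power), not in dB.
L_total = 10·log₁₀(10^(81.6/10) + 10^(78.4/10)) = 83.30 dB SPL.
Excess over the loudest (81.6 dB): 83.30 − 81.6 = 1.7 dB.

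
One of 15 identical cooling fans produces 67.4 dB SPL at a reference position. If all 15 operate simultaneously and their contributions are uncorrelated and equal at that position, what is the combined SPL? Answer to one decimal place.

79.2 dB SPL

15 equal incoherent sources raise the level by 10·log₁₀(15) = 11.76 dB.
L_total = 67.4 + 11.76 = 79.2 dB SPL.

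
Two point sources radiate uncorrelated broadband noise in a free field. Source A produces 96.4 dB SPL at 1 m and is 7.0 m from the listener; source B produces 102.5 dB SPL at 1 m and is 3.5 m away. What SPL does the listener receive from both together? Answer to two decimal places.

91.88 dB SPL

At the listener: L_A = 96.4 − 20·log₁₀(7.0) = 79.498 dB; L_B = 102.5 − 20·log₁₀(3.5) = 91.619 dB.
Combined: 10·log₁₀(10^(79.498/10)+10^(91.619/10)) = 91.88 dB SPL.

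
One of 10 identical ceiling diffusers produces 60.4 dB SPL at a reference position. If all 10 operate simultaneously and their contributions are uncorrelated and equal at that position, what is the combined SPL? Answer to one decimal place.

10 equal incoherent sources raise the level by 10·log₁₀(10) = 10.00 dB.
L_total = 60.4 + 10.00 = 70.4 dB SPL.

70.4 dB SPL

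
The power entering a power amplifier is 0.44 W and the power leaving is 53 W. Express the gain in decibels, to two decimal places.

20.81 dB

For a power ratio, dB = 10·log₁₀(P₂/P₁).
10·log₁₀(53/0.44) = 10·log₁₀(120.5) = 20.81 dB.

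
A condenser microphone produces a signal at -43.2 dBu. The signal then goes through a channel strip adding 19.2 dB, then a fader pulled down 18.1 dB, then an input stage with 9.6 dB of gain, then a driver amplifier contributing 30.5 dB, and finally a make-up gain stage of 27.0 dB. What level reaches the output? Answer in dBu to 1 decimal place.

+25.0 dBu

Gain stages sum in dB:
-43.2 + 19.2 − 18.1 + 9.6 + 30.5 + 27.0 = +25.0 dBu.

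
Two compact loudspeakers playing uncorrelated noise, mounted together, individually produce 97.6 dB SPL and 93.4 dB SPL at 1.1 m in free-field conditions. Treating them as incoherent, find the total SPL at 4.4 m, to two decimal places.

Combined at 1.1 m: 10·log₁₀(10^(97.6/10)+10^(93.4/10)) = 98.999 dB SPL.
Then apply −20·log₁₀(4.4/1.1) = -12.041 dB → 86.96 dB SPL.

86.96 dB SPL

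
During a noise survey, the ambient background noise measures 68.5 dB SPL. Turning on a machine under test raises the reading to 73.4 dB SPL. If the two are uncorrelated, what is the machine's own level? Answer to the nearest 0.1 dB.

Background correction is a power subtraction:
L_src = 10·log₁₀(10^(73.4/10) − 10^(68.5/10)) = 10·log₁₀(14800000) = 71.7 dB SPL.

71.7 dB SPL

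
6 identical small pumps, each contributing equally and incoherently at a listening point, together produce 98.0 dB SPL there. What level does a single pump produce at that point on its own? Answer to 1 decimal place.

90.2 dB SPL

6 equal incoherent sources add 10·log₁₀(6) = 7.78 dB over one source.
L_one = 98.0 − 7.78 = 90.2 dB SPL.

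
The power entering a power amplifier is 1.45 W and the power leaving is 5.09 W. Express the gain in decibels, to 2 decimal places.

Power is a power quantity, so gain = 10·log₁₀(P_out/P_in).
10·log₁₀(5.09/1.45) = 10·log₁₀(3.510) = 5.45 dB.

5.45 dB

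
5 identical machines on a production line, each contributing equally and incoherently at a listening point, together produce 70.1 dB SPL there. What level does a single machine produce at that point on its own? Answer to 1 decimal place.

63.1 dB SPL

5 equal incoherent sources add 10·log₁₀(5) = 6.99 dB over one source.
L_one = 70.1 − 6.99 = 63.1 dB SPL.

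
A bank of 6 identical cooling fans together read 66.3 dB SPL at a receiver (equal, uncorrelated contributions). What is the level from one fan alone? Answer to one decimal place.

58.5 dB SPL

6 equal incoherent sources add 10·log₁₀(6) = 7.78 dB over one source.
L_one = 66.3 − 7.78 = 58.5 dB SPL.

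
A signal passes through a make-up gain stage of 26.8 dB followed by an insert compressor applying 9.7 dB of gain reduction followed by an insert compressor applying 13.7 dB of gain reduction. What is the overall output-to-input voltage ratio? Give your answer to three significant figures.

1.48

Net gain = 26.8 + (−9.7) + (−13.7) = 3.4 dB.
Voltage ratio = 10^(3.4/20) = 1.48.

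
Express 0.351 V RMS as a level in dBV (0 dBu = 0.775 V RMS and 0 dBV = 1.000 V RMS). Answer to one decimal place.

dBV = 20·log₁₀(V / 1.000 V).
20·log₁₀(0.351/1.000) = -9.1 dBV.

-9.1 dBV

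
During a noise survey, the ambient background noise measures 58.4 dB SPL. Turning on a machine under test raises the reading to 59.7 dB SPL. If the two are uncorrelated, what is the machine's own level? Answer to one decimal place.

Remove the background by subtracting linear intensities:
L_src = 10·log₁₀(10^(59.7/10) − 10^(58.4/10)) = 10·log₁₀(241400) = 53.8 dB SPL.

53.8 dB SPL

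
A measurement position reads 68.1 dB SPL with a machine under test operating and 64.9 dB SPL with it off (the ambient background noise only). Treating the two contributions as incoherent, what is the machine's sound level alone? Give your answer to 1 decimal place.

Subtract intensities: L_src = 10·log₁₀(10^(L_total/10) − 10^(L_bg/10)).
L_src = 10·log₁₀(10^(68.1/10) − 10^(64.9/10)) = 10·log₁₀(3366000) = 65.3 dB SPL.

65.3 dB SPL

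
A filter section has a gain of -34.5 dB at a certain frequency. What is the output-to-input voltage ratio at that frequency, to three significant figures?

0.0188

Voltage ratio = 10^(dB/20).
10^(-34.5/20) = 10^(-1.725) = 0.0188.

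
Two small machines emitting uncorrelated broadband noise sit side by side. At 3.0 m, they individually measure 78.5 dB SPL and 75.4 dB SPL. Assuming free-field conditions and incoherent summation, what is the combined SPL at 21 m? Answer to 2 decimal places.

63.33 dB SPL

Combined at 3.0 m: 10·log₁₀(10^(78.5/10)+10^(75.4/10)) = 80.231 dB SPL.
Then apply −20·log₁₀(21/3.0) = -16.902 dB → 63.33 dB SPL.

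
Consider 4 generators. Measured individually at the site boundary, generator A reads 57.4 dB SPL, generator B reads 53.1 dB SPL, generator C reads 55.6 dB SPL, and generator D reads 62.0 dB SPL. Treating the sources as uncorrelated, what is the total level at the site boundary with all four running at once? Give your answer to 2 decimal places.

64.32 dB SPL

Add the sources as powers (linear), then convert back to dB:
L_total = 10·log₁₀(10^(57.4/10) + 10^(53.1/10) + 10^(55.6/10) + 10^(62.0/10)) = 10·log₁₀(2702000) = 64.32 dB SPL.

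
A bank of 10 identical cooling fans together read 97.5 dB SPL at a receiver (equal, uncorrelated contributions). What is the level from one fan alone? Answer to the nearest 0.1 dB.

10 equal incoherent sources add 10·log₁₀(10) = 10.00 dB over one source.
L_one = 97.5 − 10.00 = 87.5 dB SPL.

87.5 dB SPL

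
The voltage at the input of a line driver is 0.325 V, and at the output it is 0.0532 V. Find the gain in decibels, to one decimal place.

Voltage ratio → dB uses the 20·log₁₀ form:
20·log₁₀(0.0532/0.325) = 20·log₁₀(0.1637) = -15.7 dB.

-15.7 dB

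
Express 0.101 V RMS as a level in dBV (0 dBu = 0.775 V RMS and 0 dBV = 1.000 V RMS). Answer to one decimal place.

-19.9 dBV

dBV = 20·log₁₀(V / 1.000 V).
20·log₁₀(0.101/1.000) = -19.9 dBV.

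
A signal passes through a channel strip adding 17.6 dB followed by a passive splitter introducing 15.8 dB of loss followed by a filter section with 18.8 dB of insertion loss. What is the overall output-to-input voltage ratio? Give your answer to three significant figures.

0.141

Net gain = 17.6 + (−15.8) + (−18.8) = -17.0 dB.
Voltage ratio = 10^(-17.0/20) = 0.141.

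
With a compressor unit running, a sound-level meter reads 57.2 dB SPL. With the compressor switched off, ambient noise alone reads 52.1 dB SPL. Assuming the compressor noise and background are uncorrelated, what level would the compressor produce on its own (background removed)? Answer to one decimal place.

55.6 dB SPL

Remove the background by subtracting linear intensities:
L_src = 10·log₁₀(10^(57.2/10) − 10^(52.1/10)) = 10·log₁₀(362600) = 55.6 dB SPL.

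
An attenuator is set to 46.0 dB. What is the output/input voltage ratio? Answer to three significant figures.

0.00501

Voltage ratio = 10^(dB/20).
10^(-46.0/20) = 10^(-2.300) = 0.00501.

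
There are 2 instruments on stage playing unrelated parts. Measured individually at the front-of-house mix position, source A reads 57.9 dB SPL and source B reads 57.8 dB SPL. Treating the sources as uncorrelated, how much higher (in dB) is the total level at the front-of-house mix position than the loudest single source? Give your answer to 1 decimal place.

3.0 dB

Uncorrelated sources add in intensity (power), not in dB.
L_total = 10·log₁₀(10^(57.9/10) + 10^(57.8/10)) = 60.86 dB SPL.
Excess over the loudest (57.9 dB): 60.86 − 57.9 = 3.0 dB.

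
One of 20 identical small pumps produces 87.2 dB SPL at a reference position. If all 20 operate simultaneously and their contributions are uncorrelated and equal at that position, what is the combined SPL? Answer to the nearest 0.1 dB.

100.2 dB SPL

20 equal incoherent sources raise the level by 10·log₁₀(20) = 13.01 dB.
L_total = 87.2 + 13.01 = 100.2 dB SPL.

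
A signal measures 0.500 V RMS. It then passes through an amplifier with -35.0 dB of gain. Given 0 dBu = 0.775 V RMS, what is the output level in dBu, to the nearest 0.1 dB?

Input level: 20·log₁₀(0.500/0.775) = -3.81 dBu.
Output: -3.81 − 35.0 = -38.8 dBu.

-38.8 dBu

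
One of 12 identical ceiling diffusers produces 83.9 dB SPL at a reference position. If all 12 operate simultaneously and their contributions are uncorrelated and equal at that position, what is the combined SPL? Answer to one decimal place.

94.7 dB SPL

12 equal incoherent sources raise the level by 10·log₁₀(12) = 10.79 dB.
L_total = 83.9 + 10.79 = 94.7 dB SPL.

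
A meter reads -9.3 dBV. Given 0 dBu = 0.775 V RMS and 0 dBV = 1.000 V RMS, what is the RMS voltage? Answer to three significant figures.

0.343 V

V = 1.000 V × 10^(-9.3/20).
= 1.000 × 0.3428 = 0.343 V.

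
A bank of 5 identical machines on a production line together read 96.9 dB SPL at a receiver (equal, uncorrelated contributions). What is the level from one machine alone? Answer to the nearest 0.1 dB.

89.9 dB SPL

5 equal incoherent sources add 10·log₁₀(5) = 6.99 dB over one source.
L_one = 96.9 − 6.99 = 89.9 dB SPL.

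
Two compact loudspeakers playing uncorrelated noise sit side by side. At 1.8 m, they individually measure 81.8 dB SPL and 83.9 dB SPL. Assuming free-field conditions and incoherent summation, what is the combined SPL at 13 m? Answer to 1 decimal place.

Combined at 1.8 m: 10·log₁₀(10^(81.8/10)+10^(83.9/10)) = 85.99 dB SPL.
Then apply −20·log₁₀(13/1.8) = -17.17 dB → 68.8 dB SPL.

68.8 dB SPL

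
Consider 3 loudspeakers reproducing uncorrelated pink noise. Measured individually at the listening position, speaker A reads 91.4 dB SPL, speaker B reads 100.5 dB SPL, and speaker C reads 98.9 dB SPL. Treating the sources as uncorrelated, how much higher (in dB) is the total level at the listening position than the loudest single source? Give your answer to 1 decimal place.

Incoherent sources sum as intensities:
L_total = 10·log₁₀(10^(91.4/10) + 10^(100.5/10) + 10^(98.9/10)) = 103.09 dB SPL.
Excess over the loudest (100.5 dB): 103.09 − 100.5 = 2.6 dB.

2.6 dB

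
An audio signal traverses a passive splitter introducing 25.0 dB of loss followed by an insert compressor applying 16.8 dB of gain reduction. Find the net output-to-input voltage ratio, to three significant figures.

0.00813

Net gain = (−25.0) + (−16.8) = -41.8 dB.
Voltage ratio = 10^(-41.8/20) = 0.00813.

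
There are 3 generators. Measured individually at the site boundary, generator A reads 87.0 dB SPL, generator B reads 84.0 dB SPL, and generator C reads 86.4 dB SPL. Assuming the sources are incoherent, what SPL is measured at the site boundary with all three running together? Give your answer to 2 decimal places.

Uncorrelated sources add in intensity (power), not in dB.
L_total = 10·log₁₀(10^(87.0/10) + 10^(84.0/10) + 10^(86.4/10)) = 10·log₁₀(1189000000) = 90.75 dB SPL.

90.75 dB SPL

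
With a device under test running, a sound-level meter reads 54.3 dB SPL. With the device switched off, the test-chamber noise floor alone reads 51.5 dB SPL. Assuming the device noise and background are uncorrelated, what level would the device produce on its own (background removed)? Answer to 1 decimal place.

Subtract intensities: L_src = 10·log₁₀(10^(L_total/10) − 10^(L_bg/10)).
L_src = 10·log₁₀(10^(54.3/10) − 10^(51.5/10)) = 10·log₁₀(127900) = 51.1 dB SPL.

51.1 dB SPL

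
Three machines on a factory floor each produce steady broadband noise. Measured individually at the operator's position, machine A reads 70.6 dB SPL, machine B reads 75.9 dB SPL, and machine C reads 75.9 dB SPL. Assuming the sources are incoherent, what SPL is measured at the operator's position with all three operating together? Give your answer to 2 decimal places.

Incoherent sources sum as intensities:
L_total = 10·log₁₀(10^(70.6/10) + 10^(75.9/10) + 10^(75.9/10)) = 10·log₁₀(89290000) = 79.51 dB SPL.

79.51 dB SPL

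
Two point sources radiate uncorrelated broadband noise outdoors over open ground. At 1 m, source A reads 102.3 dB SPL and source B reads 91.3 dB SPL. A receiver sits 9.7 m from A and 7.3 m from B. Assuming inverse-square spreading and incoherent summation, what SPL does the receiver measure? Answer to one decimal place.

At the listener: L_A = 102.3 − 20·log₁₀(9.7) = 82.56 dB; L_B = 91.3 − 20·log₁₀(7.3) = 74.03 dB.
Combined: 10·log₁₀(10^(82.56/10)+10^(74.03/10)) = 83.1 dB SPL.

83.1 dB SPL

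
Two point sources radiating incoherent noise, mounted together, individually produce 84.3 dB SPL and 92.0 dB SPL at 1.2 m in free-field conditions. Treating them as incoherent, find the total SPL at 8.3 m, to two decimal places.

75.88 dB SPL

Combined at 1.2 m: 10·log₁₀(10^(84.3/10)+10^(92.0/10)) = 92.681 dB SPL.
Then apply −20·log₁₀(8.3/1.2) = -16.798 dB → 75.88 dB SPL.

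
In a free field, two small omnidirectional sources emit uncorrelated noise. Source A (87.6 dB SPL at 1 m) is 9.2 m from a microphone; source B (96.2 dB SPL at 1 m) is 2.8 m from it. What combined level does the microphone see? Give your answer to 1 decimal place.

87.3 dB SPL

At the listener: L_A = 87.6 − 20·log₁₀(9.2) = 68.32 dB; L_B = 96.2 − 20·log₁₀(2.8) = 87.26 dB.
Combined: 10·log₁₀(10^(68.32/10)+10^(87.26/10)) = 87.3 dB SPL.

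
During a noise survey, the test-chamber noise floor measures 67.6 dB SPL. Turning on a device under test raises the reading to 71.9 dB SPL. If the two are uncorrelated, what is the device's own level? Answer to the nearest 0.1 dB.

Background correction is a power subtraction:
L_src = 10·log₁₀(10^(71.9/10) − 10^(67.6/10)) = 10·log₁₀(9734000) = 69.9 dB SPL.

69.9 dB SPL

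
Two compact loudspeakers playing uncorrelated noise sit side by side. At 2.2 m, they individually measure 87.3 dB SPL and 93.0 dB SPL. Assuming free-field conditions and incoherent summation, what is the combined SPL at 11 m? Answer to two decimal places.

80.06 dB SPL

Combined at 2.2 m: 10·log₁₀(10^(87.3/10)+10^(93.0/10)) = 94.035 dB SPL.
Then apply −20·log₁₀(11/2.2) = -13.979 dB → 80.06 dB SPL.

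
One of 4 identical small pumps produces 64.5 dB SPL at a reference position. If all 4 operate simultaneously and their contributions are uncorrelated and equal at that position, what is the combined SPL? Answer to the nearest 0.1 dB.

4 equal incoherent sources raise the level by 10·log₁₀(4) = 6.02 dB.
L_total = 64.5 + 6.02 = 70.5 dB SPL.

70.5 dB SPL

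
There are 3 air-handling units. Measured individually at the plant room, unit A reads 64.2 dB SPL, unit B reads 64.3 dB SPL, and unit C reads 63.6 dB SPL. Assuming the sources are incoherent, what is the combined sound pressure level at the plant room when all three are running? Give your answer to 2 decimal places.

Add the sources as powers (linear), then convert back to dB:
L_total = 10·log₁₀(10^(64.2/10) + 10^(64.3/10) + 10^(63.6/10)) = 10·log₁₀(7613000) = 68.82 dB SPL.

68.82 dB SPL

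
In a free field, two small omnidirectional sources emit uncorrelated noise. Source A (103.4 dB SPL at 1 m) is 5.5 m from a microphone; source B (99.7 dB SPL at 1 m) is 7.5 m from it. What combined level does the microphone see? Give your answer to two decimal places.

89.49 dB SPL

At the listener: L_A = 103.4 − 20·log₁₀(5.5) = 88.593 dB; L_B = 99.7 − 20·log₁₀(7.5) = 82.199 dB.
Combined: 10·log₁₀(10^(88.593/10)+10^(82.199/10)) = 89.49 dB SPL.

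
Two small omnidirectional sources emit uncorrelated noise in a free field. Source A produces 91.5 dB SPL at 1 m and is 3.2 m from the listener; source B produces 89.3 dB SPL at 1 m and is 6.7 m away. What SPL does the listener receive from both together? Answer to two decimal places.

81.96 dB SPL

At the listener: L_A = 91.5 − 20·log₁₀(3.2) = 81.397 dB; L_B = 89.3 − 20·log₁₀(6.7) = 72.779 dB.
Combined: 10·log₁₀(10^(81.397/10)+10^(72.779/10)) = 81.96 dB SPL.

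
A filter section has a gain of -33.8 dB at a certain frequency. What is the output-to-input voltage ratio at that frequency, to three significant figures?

0.0204

Voltage ratio = 10^(dB/20).
10^(-33.8/20) = 10^(-1.690) = 0.0204.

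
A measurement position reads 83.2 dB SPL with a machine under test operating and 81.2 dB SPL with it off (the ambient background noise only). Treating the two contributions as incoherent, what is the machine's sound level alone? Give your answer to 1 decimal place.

Subtract intensities: L_src = 10·log₁₀(10^(L_total/10) − 10^(L_bg/10)).
L_src = 10·log₁₀(10^(83.2/10) − 10^(81.2/10)) = 10·log₁₀(77100000) = 78.9 dB SPL.

78.9 dB SPL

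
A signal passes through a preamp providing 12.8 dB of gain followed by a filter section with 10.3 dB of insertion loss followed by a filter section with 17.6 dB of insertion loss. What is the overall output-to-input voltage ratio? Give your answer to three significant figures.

0.176

Net gain = 12.8 + (−10.3) + (−17.6) = -15.1 dB.
Voltage ratio = 10^(-15.1/20) = 0.176.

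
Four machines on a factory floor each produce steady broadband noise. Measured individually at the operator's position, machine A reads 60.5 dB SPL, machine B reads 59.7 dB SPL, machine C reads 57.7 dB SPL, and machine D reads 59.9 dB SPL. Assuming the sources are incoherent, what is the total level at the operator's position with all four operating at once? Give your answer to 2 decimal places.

Add the sources as powers (linear), then convert back to dB:
L_total = 10·log₁₀(10^(60.5/10) + 10^(59.7/10) + 10^(57.7/10) + 10^(59.9/10)) = 10·log₁₀(3621000) = 65.59 dB SPL.

65.59 dB SPL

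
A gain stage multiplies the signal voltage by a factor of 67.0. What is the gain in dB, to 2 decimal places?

Voltage ratio → dB uses the 20·log₁₀ form:
20·log₁₀(67.0) = 36.52 dB.

36.52 dB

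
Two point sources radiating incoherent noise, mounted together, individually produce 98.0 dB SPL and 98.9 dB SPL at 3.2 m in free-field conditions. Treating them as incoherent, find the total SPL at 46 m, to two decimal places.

Combined at 3.2 m: 10·log₁₀(10^(98.0/10)+10^(98.9/10)) = 101.484 dB SPL.
Then apply −20·log₁₀(46/3.2) = -23.152 dB → 78.33 dB SPL.

78.33 dB SPL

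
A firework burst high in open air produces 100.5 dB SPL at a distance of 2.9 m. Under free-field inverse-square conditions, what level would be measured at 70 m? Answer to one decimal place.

Free-field point source: level drops by 20·log₁₀ of the distance ratio.
ΔL = −20·log₁₀(70/2.9) = -27.65 dB, so L₂ = 100.5 + (-27.65) = 72.8 dB SPL.

72.8 dB SPL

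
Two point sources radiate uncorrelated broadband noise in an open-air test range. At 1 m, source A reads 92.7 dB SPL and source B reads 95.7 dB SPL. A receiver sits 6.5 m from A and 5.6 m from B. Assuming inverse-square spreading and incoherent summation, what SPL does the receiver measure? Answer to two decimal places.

At the listener: L_A = 92.7 − 20·log₁₀(6.5) = 76.442 dB; L_B = 95.7 − 20·log₁₀(5.6) = 80.736 dB.
Combined: 10·log₁₀(10^(76.442/10)+10^(80.736/10)) = 82.11 dB SPL.

82.11 dB SPL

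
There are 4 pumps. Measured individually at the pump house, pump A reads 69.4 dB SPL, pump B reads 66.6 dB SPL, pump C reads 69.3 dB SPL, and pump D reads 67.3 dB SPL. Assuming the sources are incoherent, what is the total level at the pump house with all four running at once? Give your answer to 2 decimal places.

Incoherent sources sum as intensities:
L_total = 10·log₁₀(10^(69.4/10) + 10^(66.6/10) + 10^(69.3/10) + 10^(67.3/10)) = 10·log₁₀(27160000) = 74.34 dB SPL.

74.34 dB SPL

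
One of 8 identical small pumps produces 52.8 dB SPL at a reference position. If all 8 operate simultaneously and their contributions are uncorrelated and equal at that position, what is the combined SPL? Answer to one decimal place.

61.8 dB SPL

8 equal incoherent sources raise the level by 10·log₁₀(8) = 9.03 dB.
L_total = 52.8 + 9.03 = 61.8 dB SPL.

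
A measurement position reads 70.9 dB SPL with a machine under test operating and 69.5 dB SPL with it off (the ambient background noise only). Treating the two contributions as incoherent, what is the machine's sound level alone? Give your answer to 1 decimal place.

65.3 dB SPL

Remove the background by subtracting linear intensities:
L_src = 10·log₁₀(10^(70.9/10) − 10^(69.5/10)) = 10·log₁₀(3390000) = 65.3 dB SPL.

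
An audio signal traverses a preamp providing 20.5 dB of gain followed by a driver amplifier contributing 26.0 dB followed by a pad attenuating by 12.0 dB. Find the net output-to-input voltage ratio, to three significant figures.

Net gain = 20.5 + 26.0 + (−12.0) = 34.5 dB.
Voltage ratio = 10^(34.5/20) = 53.1.

53.1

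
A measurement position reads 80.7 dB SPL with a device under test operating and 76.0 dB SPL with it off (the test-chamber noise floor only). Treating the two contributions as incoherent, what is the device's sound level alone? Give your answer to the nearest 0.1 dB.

78.9 dB SPL

Remove the background by subtracting linear intensities:
L_src = 10·log₁₀(10^(80.7/10) − 10^(76.0/10)) = 10·log₁₀(77680000) = 78.9 dB SPL.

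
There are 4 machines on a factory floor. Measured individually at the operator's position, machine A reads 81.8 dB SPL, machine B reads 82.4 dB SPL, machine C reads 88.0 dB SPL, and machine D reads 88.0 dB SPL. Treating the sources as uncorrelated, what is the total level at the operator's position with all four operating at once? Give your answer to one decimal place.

92.0 dB SPL

Add the sources as powers (linear), then convert back to dB:
L_total = 10·log₁₀(10^(81.8/10) + 10^(82.4/10) + 10^(88.0/10) + 10^(88.0/10)) = 10·log₁₀(1587000000) = 92.0 dB SPL.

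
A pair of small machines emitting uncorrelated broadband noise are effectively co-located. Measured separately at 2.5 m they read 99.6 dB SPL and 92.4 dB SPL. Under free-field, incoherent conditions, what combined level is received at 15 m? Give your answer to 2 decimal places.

Combined at 2.5 m: 10·log₁₀(10^(99.6/10)+10^(92.4/10)) = 100.357 dB SPL.
Then apply −20·log₁₀(15/2.5) = -15.563 dB → 84.79 dB SPL.

84.79 dB SPL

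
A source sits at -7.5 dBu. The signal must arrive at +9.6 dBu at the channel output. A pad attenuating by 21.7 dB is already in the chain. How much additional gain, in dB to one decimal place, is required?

38.8 dB

The required make-up gain is the shortfall in the dB sum.
G = +9.6 − (-7.5) + 21.7 = 38.8 dB.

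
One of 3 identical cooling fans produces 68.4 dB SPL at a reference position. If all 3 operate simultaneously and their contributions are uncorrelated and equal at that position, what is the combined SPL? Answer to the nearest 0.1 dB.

3 equal incoherent sources raise the level by 10·log₁₀(3) = 4.77 dB.
L_total = 68.4 + 4.77 = 73.2 dB SPL.

73.2 dB SPL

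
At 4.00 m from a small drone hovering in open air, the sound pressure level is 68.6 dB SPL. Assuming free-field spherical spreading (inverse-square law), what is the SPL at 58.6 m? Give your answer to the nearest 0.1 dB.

45.3 dB SPL

Inverse-square spreading gives ΔL = −20·log₁₀(d₂/d₁).
ΔL = −20·log₁₀(58.6/4.00) = -23.32 dB, so L₂ = 68.6 + (-23.32) = 45.3 dB SPL.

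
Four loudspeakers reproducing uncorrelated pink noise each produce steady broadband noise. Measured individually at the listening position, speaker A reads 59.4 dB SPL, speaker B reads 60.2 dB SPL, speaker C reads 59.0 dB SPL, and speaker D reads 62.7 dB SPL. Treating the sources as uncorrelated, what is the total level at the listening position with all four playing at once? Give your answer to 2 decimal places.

Uncorrelated sources add in intensity (power), not in dB.
L_total = 10·log₁₀(10^(59.4/10) + 10^(60.2/10) + 10^(59.0/10) + 10^(62.7/10)) = 10·log₁₀(4575000) = 66.60 dB SPL.

66.60 dB SPL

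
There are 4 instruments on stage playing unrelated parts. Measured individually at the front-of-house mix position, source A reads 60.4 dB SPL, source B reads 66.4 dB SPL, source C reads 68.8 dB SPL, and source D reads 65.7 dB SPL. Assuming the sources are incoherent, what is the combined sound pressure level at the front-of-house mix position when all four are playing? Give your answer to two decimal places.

Incoherent sources sum as intensities:
L_total = 10·log₁₀(10^(60.4/10) + 10^(66.4/10) + 10^(68.8/10) + 10^(65.7/10)) = 10·log₁₀(16760000) = 72.24 dB SPL.

72.24 dB SPL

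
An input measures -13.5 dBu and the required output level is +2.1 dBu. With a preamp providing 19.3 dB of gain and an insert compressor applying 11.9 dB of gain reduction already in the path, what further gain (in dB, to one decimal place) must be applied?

8.2 dB

The required make-up gain is the shortfall in the dB sum.
G = +2.1 − (-13.5) − 19.3 + 11.9 = 8.2 dB.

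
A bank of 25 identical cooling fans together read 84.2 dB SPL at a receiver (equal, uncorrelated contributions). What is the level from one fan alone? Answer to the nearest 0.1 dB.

70.2 dB SPL

25 equal incoherent sources add 10·log₁₀(25) = 13.98 dB over one source.
L_one = 84.2 − 13.98 = 70.2 dB SPL.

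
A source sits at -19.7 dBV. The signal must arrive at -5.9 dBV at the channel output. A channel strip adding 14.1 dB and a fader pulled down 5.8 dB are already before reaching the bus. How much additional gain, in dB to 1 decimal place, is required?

5.5 dB

The required make-up gain is the shortfall in the dB sum.
G = -5.9 − (-19.7) − 14.1 + 5.8 = 5.5 dB.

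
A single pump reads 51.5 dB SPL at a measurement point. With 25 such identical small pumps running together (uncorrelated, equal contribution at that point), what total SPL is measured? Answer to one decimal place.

65.5 dB SPL

25 equal incoherent sources raise the level by 10·log₁₀(25) = 13.98 dB.
L_total = 51.5 + 13.98 = 65.5 dB SPL.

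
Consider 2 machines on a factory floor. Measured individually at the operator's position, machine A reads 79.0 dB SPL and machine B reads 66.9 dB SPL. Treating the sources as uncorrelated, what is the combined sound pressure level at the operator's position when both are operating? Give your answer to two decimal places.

79.26 dB SPL

Incoherent sources sum as intensities:
L_total = 10·log₁₀(10^(79.0/10) + 10^(66.9/10)) = 10·log₁₀(84330000) = 79.26 dB SPL.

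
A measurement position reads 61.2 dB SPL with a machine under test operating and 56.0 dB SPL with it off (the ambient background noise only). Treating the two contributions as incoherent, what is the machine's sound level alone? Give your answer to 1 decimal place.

Background correction is a power subtraction:
L_src = 10·log₁₀(10^(61.2/10) − 10^(56.0/10)) = 10·log₁₀(920100) = 59.6 dB SPL.

59.6 dB SPL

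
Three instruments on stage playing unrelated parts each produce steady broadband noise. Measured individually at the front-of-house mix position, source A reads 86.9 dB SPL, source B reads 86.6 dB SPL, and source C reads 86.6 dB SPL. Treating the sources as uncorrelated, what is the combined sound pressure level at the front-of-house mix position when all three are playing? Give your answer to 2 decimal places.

Incoherent sources sum as intensities:
L_total = 10·log₁₀(10^(86.9/10) + 10^(86.6/10) + 10^(86.6/10)) = 10·log₁₀(1404000000) = 91.47 dB SPL.

91.47 dB SPL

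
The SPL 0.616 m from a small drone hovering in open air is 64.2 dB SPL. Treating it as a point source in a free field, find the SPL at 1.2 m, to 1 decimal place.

Free-field point source: level drops by 20·log₁₀ of the distance ratio.
ΔL = −20·log₁₀(1.2/0.616) = -5.79 dB, so L₂ = 64.2 + (-5.79) = 58.4 dB SPL.

58.4 dB SPL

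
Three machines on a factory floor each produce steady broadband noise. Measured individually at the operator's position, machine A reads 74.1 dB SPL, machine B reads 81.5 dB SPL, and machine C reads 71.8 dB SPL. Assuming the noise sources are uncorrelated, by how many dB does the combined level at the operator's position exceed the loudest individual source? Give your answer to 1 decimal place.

Add the sources as powers (linear), then convert back to dB:
L_total = 10·log₁₀(10^(74.1/10) + 10^(81.5/10) + 10^(71.8/10)) = 82.60 dB SPL.
Excess over the loudest (81.5 dB): 82.60 − 81.5 = 1.1 dB.

1.1 dB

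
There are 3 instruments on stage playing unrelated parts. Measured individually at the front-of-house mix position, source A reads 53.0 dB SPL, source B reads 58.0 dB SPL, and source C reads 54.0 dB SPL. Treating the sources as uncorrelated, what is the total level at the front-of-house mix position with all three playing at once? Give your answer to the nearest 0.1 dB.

Incoherent sources sum as intensities:
L_total = 10·log₁₀(10^(53.0/10) + 10^(58.0/10) + 10^(54.0/10)) = 10·log₁₀(1082000) = 60.3 dB SPL.

60.3 dB SPL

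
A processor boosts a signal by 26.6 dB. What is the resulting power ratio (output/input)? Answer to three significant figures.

457

Power ratio = 10^(dB/10).
10^(26.6/10) = 10^(2.660) = 457.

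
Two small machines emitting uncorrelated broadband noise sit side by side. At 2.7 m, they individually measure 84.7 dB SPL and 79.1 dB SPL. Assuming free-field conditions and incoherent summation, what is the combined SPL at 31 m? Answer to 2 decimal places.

64.56 dB SPL

Combined at 2.7 m: 10·log₁₀(10^(84.7/10)+10^(79.1/10)) = 85.757 dB SPL.
Then apply −20·log₁₀(31/2.7) = -21.200 dB → 64.56 dB SPL.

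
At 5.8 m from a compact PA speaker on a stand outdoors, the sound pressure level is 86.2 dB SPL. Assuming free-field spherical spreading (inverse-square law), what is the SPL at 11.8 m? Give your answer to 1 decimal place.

80.0 dB SPL

For a point source in a free field, ΔL = −20·log₁₀(d₂/d₁).
ΔL = −20·log₁₀(11.8/5.8) = -6.17 dB, so L₂ = 86.2 + (-6.17) = 80.0 dB SPL.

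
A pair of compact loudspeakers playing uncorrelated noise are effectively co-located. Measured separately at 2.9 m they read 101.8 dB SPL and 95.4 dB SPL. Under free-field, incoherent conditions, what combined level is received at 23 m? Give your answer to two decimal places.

84.71 dB SPL

Combined at 2.9 m: 10·log₁₀(10^(101.8/10)+10^(95.4/10)) = 102.696 dB SPL.
Then apply −20·log₁₀(23/2.9) = -17.987 dB → 84.71 dB SPL.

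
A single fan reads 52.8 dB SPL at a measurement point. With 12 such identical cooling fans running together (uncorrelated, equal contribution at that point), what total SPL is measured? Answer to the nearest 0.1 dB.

12 equal incoherent sources raise the level by 10·log₁₀(12) = 10.79 dB.
L_total = 52.8 + 10.79 = 63.6 dB SPL.

63.6 dB SPL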